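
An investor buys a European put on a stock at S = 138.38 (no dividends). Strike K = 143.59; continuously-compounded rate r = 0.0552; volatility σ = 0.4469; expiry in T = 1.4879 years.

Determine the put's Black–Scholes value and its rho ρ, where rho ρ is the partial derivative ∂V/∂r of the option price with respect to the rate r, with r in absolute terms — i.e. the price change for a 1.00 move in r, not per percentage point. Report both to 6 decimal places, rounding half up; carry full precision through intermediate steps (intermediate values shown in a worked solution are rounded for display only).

σ√T = 0.4469·√1.4879 = 0.545126
d₁ = (ln(S/K) + (r+σ²/2)T) / (σ√T) = (ln(138.38/143.59) + (0.0552+0.4469²/2)·1.4879) / 0.545126 = (-0.036958 + 0.230713) / 0.545126 = 0.355431
d₂ = d₁ − σ√T = 0.355431 − 0.545126 = -0.189695
e^{−rT} = e^{−0.0552·1.4879} = 0.921150
N(−d₁) = 0.361133,  N(−d₂) = 0.575226
Put price V = K·e^{−rT}·N(−d₂) − S·N(−d₁) = 76.083972 − 49.973619 = 26.110352
ρ = −K·T·e^{−rT}·N(−d₂) = -113.205341

price = 26.110352
ρ = -113.205341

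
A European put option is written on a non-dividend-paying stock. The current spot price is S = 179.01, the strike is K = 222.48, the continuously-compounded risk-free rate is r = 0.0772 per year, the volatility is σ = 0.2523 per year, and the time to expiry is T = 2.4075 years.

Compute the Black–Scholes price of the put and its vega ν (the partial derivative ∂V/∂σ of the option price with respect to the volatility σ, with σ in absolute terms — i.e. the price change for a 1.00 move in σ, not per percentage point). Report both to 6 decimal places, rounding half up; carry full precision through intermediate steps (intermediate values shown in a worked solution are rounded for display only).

price = 31.182357
ν = 110.075303

σ√T = 0.2523·√2.4075 = 0.391472
d₁ = (ln(S/K) + (r+σ²/2)T) / (σ√T) = (ln(179.01/222.48) + (0.0772+0.2523²/2)·2.4075) / 0.391472 = (-0.217396 + 0.262484) / 0.391472 = 0.115177
d₂ = d₁ − σ√T = 0.115177 − 0.391472 = -0.276295
e^{−rT} = e^{−0.0772·2.4075} = 0.830391
N(−d₁) = 0.454152,  N(−d₂) = 0.608839
Put price V = K·e^{−rT}·N(−d₂) − S·N(−d₁) = 112.480185 − 81.297828 = 31.182357
φ(d₁) = (1/√(2π))·e^{−d₁²/2} = 0.396305
ν = S·φ(d₁)·√T = 110.075303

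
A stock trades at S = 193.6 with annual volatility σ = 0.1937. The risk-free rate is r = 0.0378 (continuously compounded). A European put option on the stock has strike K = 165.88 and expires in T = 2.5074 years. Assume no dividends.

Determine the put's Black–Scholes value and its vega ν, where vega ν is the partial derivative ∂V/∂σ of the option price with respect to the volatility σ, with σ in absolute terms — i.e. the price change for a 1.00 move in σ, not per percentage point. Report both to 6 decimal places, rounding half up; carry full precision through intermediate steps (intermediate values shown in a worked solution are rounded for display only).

price = 6.117478
ν = 76.686253

σ√T = 0.1937·√2.5074 = 0.306720
d₁ = (ln(S/K) + (r+σ²/2)T) / (σ√T) = (ln(193.6/165.88) + (0.0378+0.1937²/2)·2.5074) / 0.306720 = (0.154530 + 0.141818) / 0.306720 = 0.966185
d₂ = d₁ − σ√T = 0.966185 − 0.306720 = 0.659465
e^{−rT} = e^{−0.0378·2.5074} = 0.909573
N(−d₁) = 0.166976,  N(−d₂) = 0.254799
Put price V = K·e^{−rT}·N(−d₂) − S·N(−d₁) = 38.444013 − 32.326535 = 6.117478
φ(d₁) = (1/√(2π))·e^{−d₁²/2} = 0.250150
ν = S·φ(d₁)·√T = 76.686253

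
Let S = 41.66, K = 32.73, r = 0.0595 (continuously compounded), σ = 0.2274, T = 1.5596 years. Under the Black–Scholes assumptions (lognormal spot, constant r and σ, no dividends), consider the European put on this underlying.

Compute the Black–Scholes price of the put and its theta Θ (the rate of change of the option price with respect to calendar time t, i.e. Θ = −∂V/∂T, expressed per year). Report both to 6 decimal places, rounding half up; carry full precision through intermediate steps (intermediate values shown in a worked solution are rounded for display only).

price = 0.585564
Θ = -0.367507

σ√T = 0.2274·√1.5596 = 0.283986
d₁ = (ln(S/K) + (r+σ²/2)T) / (σ√T) = (ln(41.66/32.73) + (0.0595+0.2274²/2)·1.5596) / 0.283986 = (0.241249 + 0.133120) / 0.283986 = 1.318267
d₂ = d₁ − σ√T = 1.318267 − 0.283986 = 1.034281
e^{−rT} = e^{−0.0595·1.5596} = 0.911379
N(−d₁) = 0.093707,  N(−d₂) = 0.150502
Put price V = K·e^{−rT}·N(−d₂) − S·N(−d₁) = 4.489401 − 3.903837 = 0.585564
φ(d₁) = (1/√(2π))·e^{−d₁²/2} = 0.167319
Θ = −S·φ(d₁)·σ/(2√T) + r·K·e^{−rT}·N(−d₂) = −0.634627 + 0.267119 = -0.367507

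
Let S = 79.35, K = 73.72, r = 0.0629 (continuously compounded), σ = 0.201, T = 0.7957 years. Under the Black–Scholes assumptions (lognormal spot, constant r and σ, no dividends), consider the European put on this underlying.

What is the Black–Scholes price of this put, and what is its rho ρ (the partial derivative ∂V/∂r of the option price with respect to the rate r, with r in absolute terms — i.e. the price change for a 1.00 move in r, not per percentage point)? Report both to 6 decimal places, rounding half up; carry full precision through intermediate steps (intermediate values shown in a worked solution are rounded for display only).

price = 1.940370
ρ = -15.302824

σ√T = 0.201·√0.7957 = 0.179296
d₁ = (ln(S/K) + (r+σ²/2)T) / (σ√T) = (ln(79.35/73.72) + (0.0629+0.201²/2)·0.7957) / 0.179296 = (0.073594 + 0.066123) / 0.179296 = 0.779255
d₂ = d₁ − σ√T = 0.779255 − 0.179296 = 0.599959
e^{−rT} = e^{−0.0629·0.7957} = 0.951182
N(−d₁) = 0.217915,  N(−d₂) = 0.274267
Put price V = K·e^{−rT}·N(−d₂) − S·N(−d₁) = 19.231902 − 17.291532 = 1.940370
ρ = −K·T·e^{−rT}·N(−d₂) = -15.302824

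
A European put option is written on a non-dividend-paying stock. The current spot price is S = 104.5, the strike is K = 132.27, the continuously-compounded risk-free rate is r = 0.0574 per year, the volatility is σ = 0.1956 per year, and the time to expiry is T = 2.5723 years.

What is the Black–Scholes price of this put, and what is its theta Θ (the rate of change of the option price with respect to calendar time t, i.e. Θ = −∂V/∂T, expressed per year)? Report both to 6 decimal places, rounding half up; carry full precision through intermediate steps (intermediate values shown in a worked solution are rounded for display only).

price = 18.958845
Θ = 1.859808

σ√T = 0.1956·√2.5723 = 0.313711
d₁ = (ln(S/K) + (r+σ²/2)T) / (σ√T) = (ln(104.5/132.27) + (0.0574+0.1956²/2)·2.5723) / 0.313711 = (-0.235658 + 0.196857) / 0.313711 = -0.123684
d₂ = d₁ − σ√T = -0.123684 − 0.313711 = -0.437395
e^{−rT} = e^{−0.0574·2.5723} = 0.862733
N(−d₁) = 0.549217,  N(−d₂) = 0.669087
Put price V = K·e^{−rT}·N(−d₂) − S·N(−d₁) = 76.352035 − 57.393190 = 18.958845
φ(d₁) = (1/√(2π))·e^{−d₁²/2} = 0.395902
Θ = −S·φ(d₁)·σ/(2√T) + r·K·e^{−rT}·N(−d₂) = −2.522798 + 4.382607 = 1.859808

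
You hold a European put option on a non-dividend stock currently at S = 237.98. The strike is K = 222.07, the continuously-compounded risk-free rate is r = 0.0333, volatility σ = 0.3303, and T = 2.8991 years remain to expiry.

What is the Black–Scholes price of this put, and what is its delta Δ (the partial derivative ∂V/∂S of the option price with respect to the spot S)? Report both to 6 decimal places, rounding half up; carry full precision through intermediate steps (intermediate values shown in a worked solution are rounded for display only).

price = 32.538795
Δ = -0.282344

σ√T = 0.3303·√2.8991 = 0.562393
d₁ = (ln(S/K) + (r+σ²/2)T) / (σ√T) = (ln(237.98/222.07) + (0.0333+0.3303²/2)·2.8991) / 0.562393 = (0.069194 + 0.254683) / 0.562393 = 0.575891
d₂ = d₁ − σ√T = 0.575891 − 0.562393 = 0.013497
e^{−rT} = e^{−0.0333·2.8991} = 0.907974
N(−d₁) = 0.282344,  N(−d₂) = 0.494615
Put price V = K·e^{−rT}·N(−d₂) − S·N(−d₁) = 99.731138 − 67.192343 = 32.538795
Δ = −N(−d₁) = -0.282344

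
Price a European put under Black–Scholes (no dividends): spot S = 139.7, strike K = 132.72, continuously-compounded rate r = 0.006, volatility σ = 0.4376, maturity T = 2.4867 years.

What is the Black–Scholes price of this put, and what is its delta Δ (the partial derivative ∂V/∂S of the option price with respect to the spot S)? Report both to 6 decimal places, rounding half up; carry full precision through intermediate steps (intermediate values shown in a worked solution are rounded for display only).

σ√T = 0.4376·√2.4867 = 0.690063
d₁ = (ln(S/K) + (r+σ²/2)T) / (σ√T) = (ln(139.7/132.72) + (0.006+0.4376²/2)·2.4867) / 0.690063 = (0.051256 + 0.253014) / 0.690063 = 0.440930
d₂ = d₁ − σ√T = 0.440930 − 0.690063 = -0.249134
e^{−rT} = e^{−0.006·2.4867} = 0.985191
N(−d₁) = 0.329632,  N(−d₂) = 0.598371
Put price V = K·e^{−rT}·N(−d₂) − S·N(−d₁) = 78.239729 − 46.049574 = 32.190155
Δ = −N(−d₁) = -0.329632

price = 32.190155
Δ = -0.329632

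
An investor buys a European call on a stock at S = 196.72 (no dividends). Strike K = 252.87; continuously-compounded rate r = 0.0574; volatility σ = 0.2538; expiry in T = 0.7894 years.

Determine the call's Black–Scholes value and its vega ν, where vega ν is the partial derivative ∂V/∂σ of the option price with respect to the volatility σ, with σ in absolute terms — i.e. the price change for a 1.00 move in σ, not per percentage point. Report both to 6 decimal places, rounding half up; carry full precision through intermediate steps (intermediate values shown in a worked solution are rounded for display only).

price = 4.806285
ν = 50.639948

σ√T = 0.2538·√0.7894 = 0.225497
d₁ = (ln(S/K) + (r+σ²/2)T) / (σ√T) = (ln(196.72/252.87) + (0.0574+0.2538²/2)·0.7894) / 0.225497 = (-0.251094 + 0.070736) / 0.225497 = -0.799826
d₂ = d₁ − σ√T = -0.799826 − 0.225497 = -1.025323
e^{−rT} = e^{−0.0574·0.7894} = 0.955700
N(d₁) = 0.211906,  N(d₂) = 0.152605
Call price V = S·N(d₁) − K·e^{−rT}·N(d₂) = 41.686094 − 36.879809 = 4.806285
φ(d₁) = (1/√(2π))·e^{−d₁²/2} = 0.289732
ν = S·φ(d₁)·√T = 50.639948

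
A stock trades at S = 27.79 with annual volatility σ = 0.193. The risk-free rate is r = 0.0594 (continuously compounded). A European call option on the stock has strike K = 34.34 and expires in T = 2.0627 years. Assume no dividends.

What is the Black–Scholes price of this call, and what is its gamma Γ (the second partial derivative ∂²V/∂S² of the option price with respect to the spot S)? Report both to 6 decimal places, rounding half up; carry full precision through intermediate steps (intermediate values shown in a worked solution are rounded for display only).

σ√T = 0.193·√2.0627 = 0.277189
d₁ = (ln(S/K) + (r+σ²/2)T) / (σ√T) = (ln(27.79/34.34) + (0.0594+0.193²/2)·2.0627) / 0.277189 = (-0.211635 + 0.160941) / 0.277189 = -0.182884
d₂ = d₁ − σ√T = -0.182884 − 0.277189 = -0.460073
e^{−rT} = e^{−0.0594·2.0627} = 0.884684
N(d₁) = 0.427444,  N(d₂) = 0.322732
Call price V = S·N(d₁) − K·e^{−rT}·N(d₂) = 11.878679 − 9.804615 = 2.074064
φ(d₁) = (1/√(2π))·e^{−d₁²/2} = 0.392326
Γ = φ(d₁) / (S·σ·√T) = 0.050931

price = 2.074064
Γ = 0.050931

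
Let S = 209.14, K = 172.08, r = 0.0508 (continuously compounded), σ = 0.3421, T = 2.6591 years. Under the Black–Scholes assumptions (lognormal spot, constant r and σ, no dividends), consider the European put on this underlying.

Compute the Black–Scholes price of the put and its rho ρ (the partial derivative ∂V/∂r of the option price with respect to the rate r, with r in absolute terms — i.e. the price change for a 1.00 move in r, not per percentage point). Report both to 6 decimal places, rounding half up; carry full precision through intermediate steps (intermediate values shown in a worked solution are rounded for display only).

σ√T = 0.3421·√2.6591 = 0.557854
d₁ = (ln(S/K) + (r+σ²/2)T) / (σ√T) = (ln(209.14/172.08) + (0.0508+0.3421²/2)·2.6591) / 0.557854 = (0.195044 + 0.290683) / 0.557854 = 0.870707
d₂ = d₁ − σ√T = 0.870707 − 0.557854 = 0.312853
e^{−rT} = e^{−0.0508·2.6591} = 0.873644
N(−d₁) = 0.191957,  N(−d₂) = 0.377196
Put price V = K·e^{−rT}·N(−d₂) − S·N(−d₁) = 56.706415 − 40.145914 = 16.560501
ρ = −K·T·e^{−rT}·N(−d₂) = -150.788027

price = 16.560501
ρ = -150.788027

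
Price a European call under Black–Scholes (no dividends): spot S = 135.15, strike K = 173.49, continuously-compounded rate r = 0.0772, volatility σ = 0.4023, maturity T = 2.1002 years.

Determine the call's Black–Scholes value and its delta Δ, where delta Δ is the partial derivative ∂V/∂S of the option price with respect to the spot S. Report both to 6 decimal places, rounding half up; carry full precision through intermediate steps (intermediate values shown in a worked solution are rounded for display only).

price = 26.581863
Δ = 0.556166

σ√T = 0.4023·√2.1002 = 0.583016
d₁ = (ln(S/K) + (r+σ²/2)T) / (σ√T) = (ln(135.15/173.49) + (0.0772+0.4023²/2)·2.1002) / 0.583016 = (-0.249735 + 0.332089) / 0.583016 = 0.141256
d₂ = d₁ − σ√T = 0.141256 − 0.583016 = -0.441760
e^{−rT} = e^{−0.0772·2.1002} = 0.850326
N(d₁) = 0.556166,  N(d₂) = 0.329332
Call price V = S·N(d₁) − K·e^{−rT}·N(d₂) = 75.165855 − 48.583992 = 26.581863
Δ = N(d₁) = 0.556166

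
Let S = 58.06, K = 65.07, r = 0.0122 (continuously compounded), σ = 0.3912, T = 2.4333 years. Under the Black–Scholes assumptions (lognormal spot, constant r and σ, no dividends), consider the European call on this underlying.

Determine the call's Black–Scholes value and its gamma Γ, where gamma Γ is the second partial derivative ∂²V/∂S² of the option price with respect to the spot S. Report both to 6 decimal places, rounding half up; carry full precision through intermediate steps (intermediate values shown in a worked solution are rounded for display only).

σ√T = 0.3912·√2.4333 = 0.610234
d₁ = (ln(S/K) + (r+σ²/2)T) / (σ√T) = (ln(58.06/65.07) + (0.0122+0.3912²/2)·2.4333) / 0.610234 = (-0.113987 + 0.215879) / 0.610234 = 0.166973
d₂ = d₁ − σ√T = 0.166973 − 0.610234 = -0.443261
e^{−rT} = e^{−0.0122·2.4333} = 0.970750
N(d₁) = 0.566304,  N(d₂) = 0.328788
Call price V = S·N(d₁) − K·e^{−rT}·N(d₂) = 32.879629 − 20.768474 = 12.111154
φ(d₁) = (1/√(2π))·e^{−d₁²/2} = 0.393420
Γ = φ(d₁) / (S·σ·√T) = 0.011104

price = 12.111154
Γ = 0.011104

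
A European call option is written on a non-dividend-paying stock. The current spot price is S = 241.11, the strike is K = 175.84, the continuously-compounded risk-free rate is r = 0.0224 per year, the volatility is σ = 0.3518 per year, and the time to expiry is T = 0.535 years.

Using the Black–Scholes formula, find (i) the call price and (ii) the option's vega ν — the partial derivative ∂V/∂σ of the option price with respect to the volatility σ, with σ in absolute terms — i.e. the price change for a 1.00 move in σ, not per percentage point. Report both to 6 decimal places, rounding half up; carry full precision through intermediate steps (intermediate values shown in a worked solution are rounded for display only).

price = 69.887132
ν = 26.330494

σ√T = 0.3518·√0.535 = 0.257320
d₁ = (ln(S/K) + (r+σ²/2)T) / (σ√T) = (ln(241.11/175.84) + (0.0224+0.3518²/2)·0.535) / 0.257320 = (0.315679 + 0.045091) / 0.257320 = 1.402029
d₂ = d₁ − σ√T = 1.402029 − 0.257320 = 1.144710
e^{−rT} = e^{−0.0224·0.535} = 0.988088
N(d₁) = 0.919547,  N(d₂) = 0.873835
Call price V = S·N(d₁) − K·e^{−rT}·N(d₂) = 221.711908 − 151.824776 = 69.887132
φ(d₁) = (1/√(2π))·e^{−d₁²/2} = 0.149302
ν = S·φ(d₁)·√T = 26.330494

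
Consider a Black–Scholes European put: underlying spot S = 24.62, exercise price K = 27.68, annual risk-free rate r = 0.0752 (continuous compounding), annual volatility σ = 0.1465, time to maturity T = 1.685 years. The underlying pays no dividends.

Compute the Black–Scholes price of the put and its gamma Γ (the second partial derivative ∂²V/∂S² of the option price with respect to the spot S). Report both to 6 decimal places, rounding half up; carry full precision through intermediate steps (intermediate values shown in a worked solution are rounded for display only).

σ√T = 0.1465·√1.685 = 0.190168
d₁ = (ln(S/K) + (r+σ²/2)T) / (σ√T) = (ln(24.62/27.68) + (0.0752+0.1465²/2)·1.685) / 0.190168 = (-0.117151 + 0.144794) / 0.190168 = 0.145361
d₂ = d₁ − σ√T = 0.145361 − 0.190168 = -0.044808
e^{−rT} = e^{−0.0752·1.685} = 0.880987
N(−d₁) = 0.442213,  N(−d₂) = 0.517870
Put price V = K·e^{−rT}·N(−d₂) − S·N(−d₁) = 12.628629 − 10.887287 = 1.741342
φ(d₁) = (1/√(2π))·e^{−d₁²/2} = 0.394750
Γ = φ(d₁) / (S·σ·√T) = 0.084313

price = 1.741342
Γ = 0.084313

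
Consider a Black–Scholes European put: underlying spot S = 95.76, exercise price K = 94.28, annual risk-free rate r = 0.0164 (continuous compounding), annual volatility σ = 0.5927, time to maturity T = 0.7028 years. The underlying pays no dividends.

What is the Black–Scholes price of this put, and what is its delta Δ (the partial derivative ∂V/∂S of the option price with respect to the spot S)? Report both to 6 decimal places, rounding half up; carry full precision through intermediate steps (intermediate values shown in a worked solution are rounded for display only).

σ√T = 0.5927·√0.7028 = 0.496879
d₁ = (ln(S/K) + (r+σ²/2)T) / (σ√T) = (ln(95.76/94.28) + (0.0164+0.5927²/2)·0.7028) / 0.496879 = (0.015576 + 0.134970) / 0.496879 = 0.302984
d₂ = d₁ − σ√T = 0.302984 − 0.496879 = -0.193895
e^{−rT} = e^{−0.0164·0.7028} = 0.988540
N(−d₁) = 0.380951,  N(−d₂) = 0.576871
Put price V = K·e^{−rT}·N(−d₂) − S·N(−d₁) = 53.764140 − 36.479876 = 17.284264
Δ = −N(−d₁) = -0.380951

price = 17.284264
Δ = -0.380951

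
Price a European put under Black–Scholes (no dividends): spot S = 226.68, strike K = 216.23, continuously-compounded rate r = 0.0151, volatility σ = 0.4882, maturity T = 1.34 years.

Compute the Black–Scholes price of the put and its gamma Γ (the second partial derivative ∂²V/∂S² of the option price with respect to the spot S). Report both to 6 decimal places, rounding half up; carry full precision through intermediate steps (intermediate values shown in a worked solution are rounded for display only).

price = 41.736811
Γ = 0.002873

σ√T = 0.4882·√1.34 = 0.565132
d₁ = (ln(S/K) + (r+σ²/2)T) / (σ√T) = (ln(226.68/216.23) + (0.0151+0.4882²/2)·1.34) / 0.565132 = (0.047197 + 0.179921) / 0.565132 = 0.401885
d₂ = d₁ − σ√T = 0.401885 − 0.565132 = -0.163248
e^{−rT} = e^{−0.0151·1.34} = 0.979969
N(−d₁) = 0.343884,  N(−d₂) = 0.564838
Put price V = K·e^{−rT}·N(−d₂) − S·N(−d₁) = 119.688548 − 77.951737 = 41.736811
φ(d₁) = (1/√(2π))·e^{−d₁²/2} = 0.367992
Γ = φ(d₁) / (S·σ·√T) = 0.002873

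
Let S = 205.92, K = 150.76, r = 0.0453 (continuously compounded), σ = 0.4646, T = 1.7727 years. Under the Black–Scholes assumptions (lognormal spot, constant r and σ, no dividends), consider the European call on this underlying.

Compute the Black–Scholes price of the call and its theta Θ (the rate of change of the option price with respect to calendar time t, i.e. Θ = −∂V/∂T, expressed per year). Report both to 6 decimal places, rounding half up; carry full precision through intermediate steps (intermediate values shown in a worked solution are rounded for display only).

price = 83.069824
Θ = -13.140250

σ√T = 0.4646·√1.7727 = 0.618581
d₁ = (ln(S/K) + (r+σ²/2)T) / (σ√T) = (ln(205.92/150.76) + (0.0453+0.4646²/2)·1.7727) / 0.618581 = (0.311799 + 0.271625) / 0.618581 = 0.943163
d₂ = d₁ − σ√T = 0.943163 − 0.618581 = 0.324582
e^{−rT} = e^{−0.0453·1.7727} = 0.922836
N(d₁) = 0.827201,  N(d₂) = 0.627251
Call price V = S·N(d₁) − K·e^{−rT}·N(d₂) = 170.337302 − 87.267478 = 83.069824
φ(d₁) = (1/√(2π))·e^{−d₁²/2} = 0.255708
Θ = −S·φ(d₁)·σ/(2√T) − r·K·e^{−rT}·N(d₂) = −9.187033 − 3.953217 = -13.140250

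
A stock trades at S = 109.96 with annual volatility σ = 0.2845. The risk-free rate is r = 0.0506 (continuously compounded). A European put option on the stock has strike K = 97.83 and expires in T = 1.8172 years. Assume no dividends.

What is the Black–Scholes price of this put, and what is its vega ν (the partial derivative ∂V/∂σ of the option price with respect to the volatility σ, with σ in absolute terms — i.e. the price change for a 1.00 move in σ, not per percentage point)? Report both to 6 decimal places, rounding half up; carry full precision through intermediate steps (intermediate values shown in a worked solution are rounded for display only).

σ√T = 0.2845·√1.8172 = 0.383516
d₁ = (ln(S/K) + (r+σ²/2)T) / (σ√T) = (ln(109.96/97.83) + (0.0506+0.2845²/2)·1.8172) / 0.383516 = (0.116885 + 0.165493) / 0.383516 = 0.736287
d₂ = d₁ − σ√T = 0.736287 − 0.383516 = 0.352771
e^{−rT} = e^{−0.0506·1.8172} = 0.912150
N(−d₁) = 0.230778,  N(−d₂) = 0.362130
Put price V = K·e^{−rT}·N(−d₂) − S·N(−d₁) = 32.314920 − 25.376345 = 6.938575
φ(d₁) = (1/√(2π))·e^{−d₁²/2} = 0.304222
ν = S·φ(d₁)·√T = 45.094809

price = 6.938575
ν = 45.094809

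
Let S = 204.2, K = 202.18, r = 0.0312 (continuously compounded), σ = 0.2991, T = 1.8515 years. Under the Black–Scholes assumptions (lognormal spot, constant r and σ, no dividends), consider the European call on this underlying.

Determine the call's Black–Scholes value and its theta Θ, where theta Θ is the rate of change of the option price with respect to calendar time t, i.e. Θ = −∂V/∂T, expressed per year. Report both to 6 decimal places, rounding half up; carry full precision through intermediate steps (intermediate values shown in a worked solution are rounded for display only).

price = 38.967073
Θ = -11.250336

σ√T = 0.2991·√1.8515 = 0.406985
d₁ = (ln(S/K) + (r+σ²/2)T) / (σ√T) = (ln(204.2/202.18) + (0.0312+0.2991²/2)·1.8515) / 0.406985 = (0.009942 + 0.140585) / 0.406985 = 0.369858
d₂ = d₁ − σ√T = 0.369858 − 0.406985 = -0.037127
e^{−rT} = e^{−0.0312·1.8515} = 0.943870
N(d₁) = 0.644256,  N(d₂) = 0.485192
Call price V = S·N(d₁) − K·e^{−rT}·N(d₂) = 131.557054 − 92.589981 = 38.967073
φ(d₁) = (1/√(2π))·e^{−d₁²/2} = 0.372568
Θ = −S·φ(d₁)·σ/(2√T) − r·K·e^{−rT}·N(d₂) = −8.361529 − 2.888807 = -11.250336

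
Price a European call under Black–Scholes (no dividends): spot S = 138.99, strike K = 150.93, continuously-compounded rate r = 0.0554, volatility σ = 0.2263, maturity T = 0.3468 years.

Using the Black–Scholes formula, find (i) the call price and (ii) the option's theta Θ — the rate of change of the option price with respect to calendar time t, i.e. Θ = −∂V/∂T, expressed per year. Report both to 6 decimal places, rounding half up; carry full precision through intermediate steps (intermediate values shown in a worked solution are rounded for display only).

price = 3.931151
Θ = -12.218540

σ√T = 0.2263·√0.3468 = 0.133267
d₁ = (ln(S/K) + (r+σ²/2)T) / (σ√T) = (ln(138.99/150.93) + (0.0554+0.2263²/2)·0.3468) / 0.133267 = (-0.082414 + 0.028093) / 0.133267 = -0.407611
d₂ = d₁ − σ√T = -0.407611 − 0.133267 = -0.540879
e^{−rT} = e^{−0.0554·0.3468} = 0.980971
N(d₁) = 0.341779,  N(d₂) = 0.294296
Call price V = S·N(d₁) − K·e^{−rT}·N(d₂) = 47.503930 − 43.572779 = 3.931151
φ(d₁) = (1/√(2π))·e^{−d₁²/2} = 0.367140
Θ = −S·φ(d₁)·σ/(2√T) − r·K·e^{−rT}·N(d₂) = −9.804608 − 2.413932 = -12.218540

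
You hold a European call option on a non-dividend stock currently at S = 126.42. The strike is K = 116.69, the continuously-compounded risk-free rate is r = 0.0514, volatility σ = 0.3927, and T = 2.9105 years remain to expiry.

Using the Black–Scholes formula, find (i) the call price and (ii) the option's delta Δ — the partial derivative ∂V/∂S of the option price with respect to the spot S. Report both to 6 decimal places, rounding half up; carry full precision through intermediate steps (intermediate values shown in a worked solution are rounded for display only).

σ√T = 0.3927·√2.9105 = 0.669954
d₁ = (ln(S/K) + (r+σ²/2)T) / (σ√T) = (ln(126.42/116.69) + (0.0514+0.3927²/2)·2.9105) / 0.669954 = (0.080089 + 0.374019) / 0.669954 = 0.677819
d₂ = d₁ − σ√T = 0.677819 − 0.669954 = 0.007866
e^{−rT} = e^{−0.0514·2.9105} = 0.861053
N(d₁) = 0.751057,  N(d₂) = 0.503138
Call price V = S·N(d₁) − K·e^{−rT}·N(d₂) = 94.948608 − 50.553401 = 44.395207
Δ = N(d₁) = 0.751057

price = 44.395207
Δ = 0.751057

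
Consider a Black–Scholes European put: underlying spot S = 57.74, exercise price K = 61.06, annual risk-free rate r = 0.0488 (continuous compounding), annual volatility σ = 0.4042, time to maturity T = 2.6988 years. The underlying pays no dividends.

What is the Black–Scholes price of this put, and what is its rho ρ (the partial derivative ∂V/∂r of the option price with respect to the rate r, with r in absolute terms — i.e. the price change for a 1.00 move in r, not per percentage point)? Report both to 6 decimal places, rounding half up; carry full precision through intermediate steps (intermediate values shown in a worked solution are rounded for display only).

price = 12.454480
ρ = -84.683844

σ√T = 0.4042·√2.6988 = 0.664021
d₁ = (ln(S/K) + (r+σ²/2)T) / (σ√T) = (ln(57.74/61.06) + (0.0488+0.4042²/2)·2.6988) / 0.664021 = (-0.055907 + 0.352163) / 0.664021 = 0.446155
d₂ = d₁ − σ√T = 0.446155 − 0.664021 = -0.217865
e^{−rT} = e^{−0.0488·2.6988} = 0.876603
N(−d₁) = 0.327743,  N(−d₂) = 0.586233
Put price V = K·e^{−rT}·N(−d₂) − S·N(−d₁) = 31.378333 − 18.923853 = 12.454480
ρ = −K·T·e^{−rT}·N(−d₂) = -84.683844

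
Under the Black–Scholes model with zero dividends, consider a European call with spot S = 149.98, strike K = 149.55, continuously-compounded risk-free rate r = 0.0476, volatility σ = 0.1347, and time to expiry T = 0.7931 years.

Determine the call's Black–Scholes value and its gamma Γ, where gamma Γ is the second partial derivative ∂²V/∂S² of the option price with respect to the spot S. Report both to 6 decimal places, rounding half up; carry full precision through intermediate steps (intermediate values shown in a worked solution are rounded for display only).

price = 10.414462
Γ = 0.020481

σ√T = 0.1347·√0.7931 = 0.119959
d₁ = (ln(S/K) + (r+σ²/2)T) / (σ√T) = (ln(149.98/149.55) + (0.0476+0.1347²/2)·0.7931) / 0.119959 = (0.002871 + 0.044947) / 0.119959 = 0.398619
d₂ = d₁ − σ√T = 0.398619 − 0.119959 = 0.278660
e^{−rT} = e^{−0.0476·0.7931} = 0.962952
N(d₁) = 0.654913,  N(d₂) = 0.609747
Call price V = S·N(d₁) − K·e^{−rT}·N(d₂) = 98.223840 − 87.809379 = 10.414462
φ(d₁) = (1/√(2π))·e^{−d₁²/2} = 0.368473
Γ = φ(d₁) / (S·σ·√T) = 0.020481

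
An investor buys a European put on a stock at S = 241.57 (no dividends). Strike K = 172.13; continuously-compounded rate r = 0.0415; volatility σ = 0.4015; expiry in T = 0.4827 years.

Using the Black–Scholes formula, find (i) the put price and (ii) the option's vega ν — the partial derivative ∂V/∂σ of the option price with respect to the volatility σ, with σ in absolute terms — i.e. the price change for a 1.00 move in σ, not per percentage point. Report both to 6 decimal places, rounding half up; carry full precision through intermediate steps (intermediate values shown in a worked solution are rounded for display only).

price = 2.619296
ν = 24.214736

σ√T = 0.4015·√0.4827 = 0.278949
d₁ = (ln(S/K) + (r+σ²/2)T) / (σ√T) = (ln(241.57/172.13) + (0.0415+0.4015²/2)·0.4827) / 0.278949 = (0.338909 + 0.058938) / 0.278949 = 1.426239
d₂ = d₁ − σ√T = 1.426239 − 0.278949 = 1.147291
e^{−rT} = e^{−0.0415·0.4827} = 0.980167
N(−d₁) = 0.076900,  N(−d₂) = 0.125631
Put price V = K·e^{−rT}·N(−d₂) − S·N(−d₁) = 21.195938 − 18.576643 = 2.619296
φ(d₁) = (1/√(2π))·e^{−d₁²/2} = 0.144277
ν = S·φ(d₁)·√T = 24.214736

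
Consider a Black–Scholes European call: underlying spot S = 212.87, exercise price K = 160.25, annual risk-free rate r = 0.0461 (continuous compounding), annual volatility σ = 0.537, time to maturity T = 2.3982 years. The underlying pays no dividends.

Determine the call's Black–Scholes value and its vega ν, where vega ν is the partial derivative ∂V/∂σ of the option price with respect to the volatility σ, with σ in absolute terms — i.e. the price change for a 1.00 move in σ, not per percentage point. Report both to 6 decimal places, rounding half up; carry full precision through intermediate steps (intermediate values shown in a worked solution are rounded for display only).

price = 98.040822
ν = 88.489386

σ√T = 0.537·√2.3982 = 0.831605
d₁ = (ln(S/K) + (r+σ²/2)T) / (σ√T) = (ln(212.87/160.25) + (0.0461+0.537²/2)·2.3982) / 0.831605 = (0.283947 + 0.456340) / 0.831605 = 0.890191
d₂ = d₁ − σ√T = 0.890191 − 0.831605 = 0.058586
e^{−rT} = e^{−0.0461·2.3982} = 0.895335
N(d₁) = 0.813318,  N(d₂) = 0.523359
Call price V = S·N(d₁) − K·e^{−rT}·N(d₂) = 173.131055 − 75.090233 = 98.040822
φ(d₁) = (1/√(2π))·e^{−d₁²/2} = 0.268432
ν = S·φ(d₁)·√T = 88.489386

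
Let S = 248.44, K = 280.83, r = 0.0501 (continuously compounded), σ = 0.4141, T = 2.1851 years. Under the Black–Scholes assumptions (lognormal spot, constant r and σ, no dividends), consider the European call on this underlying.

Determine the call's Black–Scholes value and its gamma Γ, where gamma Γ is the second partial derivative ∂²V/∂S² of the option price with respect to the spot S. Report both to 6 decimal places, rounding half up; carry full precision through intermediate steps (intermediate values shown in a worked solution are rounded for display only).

price = 58.507321
Γ = 0.002519

σ√T = 0.4141·√2.1851 = 0.612126
d₁ = (ln(S/K) + (r+σ²/2)T) / (σ√T) = (ln(248.44/280.83) + (0.0501+0.4141²/2)·2.1851) / 0.612126 = (-0.122548 + 0.296823) / 0.612126 = 0.284704
d₂ = d₁ − σ√T = 0.284704 − 0.612126 = -0.327422
e^{−rT} = e^{−0.0501·2.1851} = 0.896306
N(d₁) = 0.612064,  N(d₂) = 0.371674
Call price V = S·N(d₁) − K·e^{−rT}·N(d₂) = 152.061283 − 93.553962 = 58.507321
φ(d₁) = (1/√(2π))·e^{−d₁²/2} = 0.383097
Γ = φ(d₁) / (S·σ·√T) = 0.002519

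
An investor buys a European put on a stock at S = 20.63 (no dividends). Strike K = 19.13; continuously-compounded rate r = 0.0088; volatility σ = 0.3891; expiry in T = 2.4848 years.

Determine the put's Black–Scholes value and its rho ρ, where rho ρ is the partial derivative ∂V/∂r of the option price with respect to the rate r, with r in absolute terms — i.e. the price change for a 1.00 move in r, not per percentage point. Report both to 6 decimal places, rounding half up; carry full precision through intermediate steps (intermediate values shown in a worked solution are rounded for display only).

σ√T = 0.3891·√2.4848 = 0.613348
d₁ = (ln(S/K) + (r+σ²/2)T) / (σ√T) = (ln(20.63/19.13) + (0.0088+0.3891²/2)·2.4848) / 0.613348 = (0.075489 + 0.209964) / 0.613348 = 0.465401
d₂ = d₁ − σ√T = 0.465401 − 0.613348 = -0.147947
e^{−rT} = e^{−0.0088·2.4848} = 0.978371
N(−d₁) = 0.320822,  N(−d₂) = 0.558808
Put price V = K·e^{−rT}·N(−d₂) − S·N(−d₁) = 10.458780 − 6.618562 = 3.840217
ρ = −K·T·e^{−rT}·N(−d₂) = -25.987976

price = 3.840217
ρ = -25.987976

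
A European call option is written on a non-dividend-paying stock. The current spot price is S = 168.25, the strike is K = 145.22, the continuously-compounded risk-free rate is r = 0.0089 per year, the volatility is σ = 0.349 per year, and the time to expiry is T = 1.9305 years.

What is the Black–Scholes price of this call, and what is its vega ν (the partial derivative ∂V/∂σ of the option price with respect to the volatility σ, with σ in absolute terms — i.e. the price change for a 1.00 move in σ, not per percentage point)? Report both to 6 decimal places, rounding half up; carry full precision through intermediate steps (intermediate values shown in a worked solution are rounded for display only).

price = 44.198811
ν = 78.756371

σ√T = 0.349·√1.9305 = 0.484909
d₁ = (ln(S/K) + (r+σ²/2)T) / (σ√T) = (ln(168.25/145.22) + (0.0089+0.349²/2)·1.9305) / 0.484909 = (0.147201 + 0.134750) / 0.484909 = 0.581451
d₂ = d₁ − σ√T = 0.581451 − 0.484909 = 0.096542
e^{−rT} = e^{−0.0089·1.9305} = 0.982965
N(d₁) = 0.719532,  N(d₂) = 0.538455
Call price V = S·N(d₁) − K·e^{−rT}·N(d₂) = 121.061228 − 76.862417 = 44.198811
φ(d₁) = (1/√(2π))·e^{−d₁²/2} = 0.336896
ν = S·φ(d₁)·√T = 78.756371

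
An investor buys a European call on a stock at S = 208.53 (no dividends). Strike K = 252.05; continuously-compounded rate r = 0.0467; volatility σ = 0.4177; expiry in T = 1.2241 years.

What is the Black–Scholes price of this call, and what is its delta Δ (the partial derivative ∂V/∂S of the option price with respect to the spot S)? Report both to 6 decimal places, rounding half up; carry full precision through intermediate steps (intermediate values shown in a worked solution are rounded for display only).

σ√T = 0.4177·√1.2241 = 0.462139
d₁ = (ln(S/K) + (r+σ²/2)T) / (σ√T) = (ln(208.53/252.05) + (0.0467+0.4177²/2)·1.2241) / 0.462139 = (-0.189545 + 0.163952) / 0.462139 = -0.055379
d₂ = d₁ − σ√T = -0.055379 − 0.462139 = -0.517518
e^{−rT} = e^{−0.0467·1.2241} = 0.944438
N(d₁) = 0.477918,  N(d₂) = 0.302397
Call price V = S·N(d₁) − K·e^{−rT}·N(d₂) = 99.660313 − 71.984321 = 27.675992
Δ = N(d₁) = 0.477918

price = 27.675992
Δ = 0.477918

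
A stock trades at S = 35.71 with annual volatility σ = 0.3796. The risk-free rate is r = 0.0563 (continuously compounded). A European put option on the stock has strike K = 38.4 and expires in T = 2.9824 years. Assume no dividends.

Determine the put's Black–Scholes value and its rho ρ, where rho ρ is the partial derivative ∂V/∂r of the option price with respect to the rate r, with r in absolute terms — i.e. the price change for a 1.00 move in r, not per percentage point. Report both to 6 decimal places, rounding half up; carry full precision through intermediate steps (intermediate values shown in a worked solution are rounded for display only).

σ√T = 0.3796·√2.9824 = 0.655555
d₁ = (ln(S/K) + (r+σ²/2)T) / (σ√T) = (ln(35.71/38.4) + (0.0563+0.3796²/2)·2.9824) / 0.655555 = (-0.072627 + 0.382785) / 0.655555 = 0.473124
d₂ = d₁ − σ√T = 0.473124 − 0.655555 = -0.182431
e^{−rT} = e^{−0.0563·2.9824} = 0.845431
N(−d₁) = 0.318062,  N(−d₂) = 0.572378
Put price V = K·e^{−rT}·N(−d₂) − S·N(−d₁) = 18.581983 − 11.358011 = 7.223972
ρ = −K·T·e^{−rT}·N(−d₂) = -55.418906

price = 7.223972
ρ = -55.418906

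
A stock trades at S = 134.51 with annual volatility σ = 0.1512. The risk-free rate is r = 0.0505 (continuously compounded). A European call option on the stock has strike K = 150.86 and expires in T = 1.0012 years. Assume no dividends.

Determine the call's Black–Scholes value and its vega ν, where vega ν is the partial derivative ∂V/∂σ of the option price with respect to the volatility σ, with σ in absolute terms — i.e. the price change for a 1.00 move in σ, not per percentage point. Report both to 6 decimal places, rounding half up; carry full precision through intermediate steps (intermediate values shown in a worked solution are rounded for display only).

price = 4.663985
ν = 50.532197

σ√T = 0.1512·√1.0012 = 0.151291
d₁ = (ln(S/K) + (r+σ²/2)T) / (σ√T) = (ln(134.51/150.86) + (0.0505+0.1512²/2)·1.0012) / 0.151291 = (-0.114714 + 0.062005) / 0.151291 = -0.348393
d₂ = d₁ − σ√T = -0.348393 − 0.151291 = -0.499684
e^{−rT} = e^{−0.0505·1.0012} = 0.950696
N(d₁) = 0.363772,  N(d₂) = 0.308649
Call price V = S·N(d₁) − K·e^{−rT}·N(d₂) = 48.931025 − 44.267040 = 4.663985
φ(d₁) = (1/√(2π))·e^{−d₁²/2} = 0.375451
ν = S·φ(d₁)·√T = 50.532197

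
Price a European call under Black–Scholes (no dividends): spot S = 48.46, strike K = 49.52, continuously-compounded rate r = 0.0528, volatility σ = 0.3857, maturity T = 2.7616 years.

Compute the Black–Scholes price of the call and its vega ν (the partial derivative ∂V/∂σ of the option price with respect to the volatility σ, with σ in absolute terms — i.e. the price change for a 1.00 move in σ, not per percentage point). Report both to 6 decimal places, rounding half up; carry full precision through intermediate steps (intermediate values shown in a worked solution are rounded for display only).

price = 14.507759
ν = 28.148621

σ√T = 0.3857·√2.7616 = 0.640959
d₁ = (ln(S/K) + (r+σ²/2)T) / (σ√T) = (ln(48.46/49.52) + (0.0528+0.3857²/2)·2.7616) / 0.640959 = (-0.021638 + 0.351226) / 0.640959 = 0.514212
d₂ = d₁ − σ√T = 0.514212 − 0.640959 = -0.126747
e^{−rT} = e^{−0.0528·2.7616} = 0.864320
N(d₁) = 0.696448,  N(d₂) = 0.449570
Call price V = S·N(d₁) − K·e^{−rT}·N(d₂) = 33.749874 − 19.242115 = 14.507759
φ(d₁) = (1/√(2π))·e^{−d₁²/2} = 0.349537
ν = S·φ(d₁)·√T = 28.148621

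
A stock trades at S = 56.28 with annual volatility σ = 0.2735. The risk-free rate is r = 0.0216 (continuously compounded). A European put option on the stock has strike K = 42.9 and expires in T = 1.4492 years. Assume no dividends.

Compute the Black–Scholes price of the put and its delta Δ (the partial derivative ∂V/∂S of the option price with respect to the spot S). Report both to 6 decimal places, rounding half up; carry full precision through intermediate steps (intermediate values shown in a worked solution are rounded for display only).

price = 1.530099
Δ = -0.139136

σ√T = 0.2735·√1.4492 = 0.329247
d₁ = (ln(S/K) + (r+σ²/2)T) / (σ√T) = (ln(56.28/42.9) + (0.0216+0.2735²/2)·1.4492) / 0.329247 = (0.271467 + 0.085504) / 0.329247 = 1.084208
d₂ = d₁ − σ√T = 1.084208 − 0.329247 = 0.754961
e^{−rT} = e^{−0.0216·1.4492} = 0.969182
N(−d₁) = 0.139136,  N(−d₂) = 0.225136
Put price V = K·e^{−rT}·N(−d₂) − S·N(−d₁) = 9.360695 − 7.830595 = 1.530099
Δ = −N(−d₁) = -0.139136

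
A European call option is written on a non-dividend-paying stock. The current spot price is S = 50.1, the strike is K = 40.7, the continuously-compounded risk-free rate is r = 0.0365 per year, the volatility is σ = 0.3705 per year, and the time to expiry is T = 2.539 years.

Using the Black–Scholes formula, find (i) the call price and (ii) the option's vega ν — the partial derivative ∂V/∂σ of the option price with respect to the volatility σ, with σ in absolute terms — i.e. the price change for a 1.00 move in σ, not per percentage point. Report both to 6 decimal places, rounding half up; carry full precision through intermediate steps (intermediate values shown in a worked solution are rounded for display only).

σ√T = 0.3705·√2.539 = 0.590364
d₁ = (ln(S/K) + (r+σ²/2)T) / (σ√T) = (ln(50.1/40.7) + (0.0365+0.3705²/2)·2.539) / 0.590364 = (0.207793 + 0.266938) / 0.590364 = 0.804133
d₂ = d₁ − σ√T = 0.804133 − 0.590364 = 0.213770
e^{−rT} = e^{−0.0365·2.539} = 0.911491
N(d₁) = 0.789340,  N(d₂) = 0.584637
Call price V = S·N(d₁) − K·e^{−rT}·N(d₂) = 39.545934 − 21.688667 = 17.857266
φ(d₁) = (1/√(2π))·e^{−d₁²/2} = 0.288733
ν = S·φ(d₁)·√T = 23.049694

price = 17.857266
ν = 23.049694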